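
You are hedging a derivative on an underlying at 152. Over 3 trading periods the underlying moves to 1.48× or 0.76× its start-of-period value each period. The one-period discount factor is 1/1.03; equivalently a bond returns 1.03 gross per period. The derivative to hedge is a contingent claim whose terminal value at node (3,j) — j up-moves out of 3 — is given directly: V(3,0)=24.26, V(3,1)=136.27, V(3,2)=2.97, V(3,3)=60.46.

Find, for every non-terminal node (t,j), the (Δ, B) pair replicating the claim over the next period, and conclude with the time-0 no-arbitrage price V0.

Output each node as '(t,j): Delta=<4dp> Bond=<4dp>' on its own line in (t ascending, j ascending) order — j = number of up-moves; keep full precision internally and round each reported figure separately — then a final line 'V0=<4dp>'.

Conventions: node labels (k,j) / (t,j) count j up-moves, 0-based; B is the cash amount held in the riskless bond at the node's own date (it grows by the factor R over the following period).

(0,0): Delta=-0.0917 Bond=77.7945
(1,0): Delta=0.2337 Bond=42.5420
(1,1): Delta=-0.3702 Bond=142.7722
(2,0): Delta=1.7720 Bond=-91.2357
(2,1): Delta=-1.0829 Bond=268.9083
(2,2): Delta=0.2398 Bond=-56.0329
V0=63.8573

Under the risk-neutral measure, an up-move has probability p* = (R−d)/(u−d) = 0.3750 and values discount at R = 1.03.
At maturity the claim pays: V(3,0)=24.2600, V(3,1)=136.2700, V(3,2)=2.9700, V(3,3)=60.4600
(2,0): S=87.7952. Δ = (V_up−V_dn)/(S_up−S_dn) = (136.2700−24.2600)/(129.9369−66.7244) = 1.7720. V = [p*·136.2700 + (1−p*)·24.2600]/1.03 = 64.3337. B = V − Δ·S = -91.2357.
(2,1): S=170.9696. Δ = (V_up−V_dn)/(S_up−S_dn) = (2.9700−136.2700)/(253.0350−129.9369) = -1.0829. V = [p*·2.9700 + (1−p*)·136.2700]/1.03 = 83.7694. B = V − Δ·S = 268.9083.
(2,2): S=332.9408. Δ = (V_up−V_dn)/(S_up−S_dn) = (60.4600−2.9700)/(492.7524−253.0350) = 0.2398. V = [p*·60.4600 + (1−p*)·2.9700]/1.03 = 23.8143. B = V − Δ·S = -56.0329.
(1,0): S=115.5200. Δ = (V_up−V_dn)/(S_up−S_dn) = (83.7694−64.3337)/(170.9696−87.7952) = 0.2337. V = [p*·83.7694 + (1−p*)·64.3337]/1.03 = 69.5360. B = V − Δ·S = 42.5420.
(1,1): S=224.9600. Δ = (V_up−V_dn)/(S_up−S_dn) = (23.8143−83.7694)/(332.9408−170.9696) = -0.3702. V = [p*·23.8143 + (1−p*)·83.7694]/1.03 = 59.5012. B = V − Δ·S = 142.7722.
(0,0): S=152.0000. Δ = (V_up−V_dn)/(S_up−S_dn) = (59.5012−69.5360)/(224.9600−115.5200) = -0.0917. V = [p*·59.5012 + (1−p*)·69.5360]/1.03 = 63.8573. B = V − Δ·S = 77.7945.
As a check, the time-0 holding Δ(0,0)·S0 + B(0,0) comes to 63.8573 — exactly V0.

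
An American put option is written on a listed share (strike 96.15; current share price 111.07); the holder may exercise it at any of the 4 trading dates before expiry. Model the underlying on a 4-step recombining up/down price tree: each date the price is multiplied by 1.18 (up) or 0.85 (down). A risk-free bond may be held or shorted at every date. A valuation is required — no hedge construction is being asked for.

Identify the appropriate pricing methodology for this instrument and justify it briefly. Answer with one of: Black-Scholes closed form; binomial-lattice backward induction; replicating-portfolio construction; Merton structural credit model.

framework: binomial-lattice backward induction

Key observation: the put (strike 96.15 on spot 111.07) is American-style on a 4-step discrete price model, so the early-exercise decision at every node requires stepwise backward valuation — a closed form cannot price the exercise right.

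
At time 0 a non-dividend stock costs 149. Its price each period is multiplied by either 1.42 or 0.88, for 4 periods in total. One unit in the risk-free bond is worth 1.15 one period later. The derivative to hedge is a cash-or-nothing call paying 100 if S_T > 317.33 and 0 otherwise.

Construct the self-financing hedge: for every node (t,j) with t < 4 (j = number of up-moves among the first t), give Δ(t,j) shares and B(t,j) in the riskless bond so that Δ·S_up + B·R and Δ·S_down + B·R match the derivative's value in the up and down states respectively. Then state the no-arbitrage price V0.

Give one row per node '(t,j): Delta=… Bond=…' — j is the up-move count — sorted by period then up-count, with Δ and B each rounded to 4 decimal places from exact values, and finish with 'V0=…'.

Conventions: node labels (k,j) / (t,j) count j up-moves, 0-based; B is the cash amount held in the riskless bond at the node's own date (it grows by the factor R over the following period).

The replicating-portfolio and risk-neutral prices coincide; use p* = (1.15−0.88)/(1.42−0.88) = 0.5000 for the latter.
Payoffs at expiry: V(4,0)=0.0000, V(4,1)=0.0000, V(4,2)=0.0000, V(4,3)=100.0000, V(4,4)=100.0000
(3,0): S=101.5393. Δ = (V_up−V_dn)/(S_up−S_dn) = (0.0000−0.0000)/(144.1858−89.3546) = 0.0000. V = [p*·0.0000 + (1−p*)·0.0000]/1.15 = 0.0000. B = V − Δ·S = 0.0000.
(3,1): S=163.8476. Δ = (V_up−V_dn)/(S_up−S_dn) = (0.0000−0.0000)/(232.6635−144.1858) = 0.0000. V = [p*·0.0000 + (1−p*)·0.0000]/1.15 = 0.0000. B = V − Δ·S = 0.0000.
(3,2): S=264.3904. Δ = (V_up−V_dn)/(S_up−S_dn) = (100.0000−0.0000)/(375.4343−232.6635) = 0.7004. V = [p*·100.0000 + (1−p*)·0.0000]/1.15 = 43.4783. B = V − Δ·S = -141.7069.
(3,3): S=426.6299. Δ = (V_up−V_dn)/(S_up−S_dn) = (100.0000−100.0000)/(605.8145−375.4343) = 0.0000. V = [p*·100.0000 + (1−p*)·100.0000]/1.15 = 86.9565. B = V − Δ·S = 86.9565.
(2,0): S=115.3856. Δ = (V_up−V_dn)/(S_up−S_dn) = (0.0000−0.0000)/(163.8476−101.5393) = 0.0000. V = [p*·0.0000 + (1−p*)·0.0000]/1.15 = 0.0000. B = V − Δ·S = 0.0000.
(2,1): S=186.1904. Δ = (V_up−V_dn)/(S_up−S_dn) = (43.4783−0.0000)/(264.3904−163.8476) = 0.4324. V = [p*·43.4783 + (1−p*)·0.0000]/1.15 = 18.9036. B = V − Δ·S = -61.6117.
(2,2): S=300.4436. Δ = (V_up−V_dn)/(S_up−S_dn) = (86.9565−43.4783)/(426.6299−264.3904) = 0.2680. V = [p*·86.9565 + (1−p*)·43.4783]/1.15 = 56.7108. B = V − Δ·S = -23.8045.
(1,0): S=131.1200. Δ = (V_up−V_dn)/(S_up−S_dn) = (18.9036−0.0000)/(186.1904−115.3856) = 0.2670. V = [p*·18.9036 + (1−p*)·0.0000]/1.15 = 8.2190. B = V − Δ·S = -26.7877.
(1,1): S=211.5800. Δ = (V_up−V_dn)/(S_up−S_dn) = (56.7108−18.9036)/(300.4436−186.1904) = 0.3309. V = [p*·56.7108 + (1−p*)·18.9036]/1.15 = 32.8758. B = V − Δ·S = -37.1375.
(0,0): S=149.0000. Δ = (V_up−V_dn)/(S_up−S_dn) = (32.8758−8.2190)/(211.5800−131.1200) = 0.3064. V = [p*·32.8758 + (1−p*)·8.2190]/1.15 = 17.8673. B = V − Δ·S = -27.7936.
Verification: the root portfolio costs Δ(0,0)·S0 + B(0,0) = 17.8673, matching V0.

(0,0): Delta=0.3064 Bond=-27.7936
(1,0): Delta=0.2670 Bond=-26.7877
(1,1): Delta=0.3309 Bond=-37.1375
(2,0): Delta=0.0000 Bond=0.0000
(2,1): Delta=0.4324 Bond=-61.6117
(2,2): Delta=0.2680 Bond=-23.8045
(3,0): Delta=0.0000 Bond=0.0000
(3,1): Delta=0.0000 Bond=0.0000
(3,2): Delta=0.7004 Bond=-141.7069
(3,3): Delta=0.0000 Bond=86.9565
V0=17.8673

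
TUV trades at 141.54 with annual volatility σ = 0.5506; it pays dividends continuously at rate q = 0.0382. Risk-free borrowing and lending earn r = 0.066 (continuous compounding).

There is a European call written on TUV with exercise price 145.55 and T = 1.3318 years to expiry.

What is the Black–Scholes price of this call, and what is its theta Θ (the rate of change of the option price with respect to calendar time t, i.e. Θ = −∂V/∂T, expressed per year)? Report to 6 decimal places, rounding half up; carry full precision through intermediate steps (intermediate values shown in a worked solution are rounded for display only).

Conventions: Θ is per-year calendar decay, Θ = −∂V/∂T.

σ√T = 0.5506·√1.3318 = 0.635412
d₁ = (ln(S/K) + (r−q+σ²/2)T) / (σ√T) = (ln(141.54/145.55) + (0.066−0.0382+0.5506²/2)·1.3318) / 0.635412 = (-0.027937 + 0.238899) / 0.635412 = 0.332007
d₂ = d₁ − σ√T = 0.332007 − 0.635412 = -0.303406
e^{−rT} = 0.915854
e^{−qT} = 0.950398
N(d₁) = 0.630058,  N(d₂) = 0.380790
Call price V = S·e^{−qT}·N(d₁) − K·e^{−rT}·N(d₂) = 84.754943 − 50.760300 = 33.994643
φ(d₁) = (1/√(2π))·e^{−d₁²/2} = 0.377550
Θ = −S·e^{−qT}·φ(d₁)·σ/(2√T) + q·S·e^{−qT}·N(d₁) − r·K·e^{−rT}·N(d₂) = −12.115617 + 3.237639 − 3.350180 = -12.228158

price = 33.994643
Θ = -12.228158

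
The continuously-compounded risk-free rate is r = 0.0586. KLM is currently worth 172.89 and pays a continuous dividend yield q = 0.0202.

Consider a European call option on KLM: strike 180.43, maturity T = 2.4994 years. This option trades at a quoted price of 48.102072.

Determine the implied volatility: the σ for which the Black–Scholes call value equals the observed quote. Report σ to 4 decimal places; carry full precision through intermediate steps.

At σ = 0.4417 the Black–Scholes value reproduces the quote:
σ√T = 0.4417·√2.4994 = 0.698305
d₁ = (ln(S/K) + (r−q+σ²/2)T) / (σ√T) = (ln(172.89/180.43) + (0.0586−0.0202+0.4417²/2)·2.4994) / 0.698305 = (-0.042687 + 0.339792) / 0.698305 = 0.425465
d₂ = d₁ − σ√T = 0.425465 − 0.698305 = -0.272840
e^{−rT} = 0.863756
e^{−qT} = 0.950765
N(d₁) = 0.664751,  N(d₂) = 0.392488
V = S·e^{−qT}·N(d₁) − K·e^{−rT}·N(d₂) = 109.270379 − 61.168307 = 48.102072 (the observed quote) — the price is monotone increasing in volatility, hence this σ is the only solution

sigma = 0.4417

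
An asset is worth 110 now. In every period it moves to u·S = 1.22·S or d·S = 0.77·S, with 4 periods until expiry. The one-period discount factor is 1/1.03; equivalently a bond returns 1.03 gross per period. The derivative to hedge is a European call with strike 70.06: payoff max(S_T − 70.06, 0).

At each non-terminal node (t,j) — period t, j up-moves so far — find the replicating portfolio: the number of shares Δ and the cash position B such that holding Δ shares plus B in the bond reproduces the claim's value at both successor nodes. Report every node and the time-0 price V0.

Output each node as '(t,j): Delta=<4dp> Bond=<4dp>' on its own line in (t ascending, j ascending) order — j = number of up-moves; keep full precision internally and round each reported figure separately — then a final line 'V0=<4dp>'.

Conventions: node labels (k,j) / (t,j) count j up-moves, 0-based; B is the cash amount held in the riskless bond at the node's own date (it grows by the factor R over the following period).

The replicating-portfolio and risk-neutral prices coincide; use p* = (1.03−0.77)/(1.22−0.77) = 0.5778 for the latter.
Payoffs at expiry: V(4,0)=0.0000, V(4,1)=0.0000, V(4,2)=27.0120, V(4,3)=83.7423, V(4,4)=173.6268
  t=3,j=0: stock 50.2186 → up 61.2667 (V=0.0000), down 38.6683 (V=0.0000). Price 0.0000; hedge Δ=0.0000, bond B=0.0000.
  t=3,j=1: stock 79.5672 → up 97.0720 (V=27.0120), down 61.2667 (V=0.0000). Price 15.1523; hedge Δ=0.7544, bond B=-44.8742.
  t=3,j=2: stock 126.0675 → up 153.8023 (V=83.7423), down 97.0720 (V=27.0120). Price 58.0481; hedge Δ=1.0000, bond B=-68.0194.
  t=3,j=3: stock 199.7433 → up 243.6868 (V=173.6268), down 153.8023 (V=83.7423). Price 131.7239; hedge Δ=1.0000, bond B=-68.0194.
  t=2,j=0: stock 65.2190 → up 79.5672 (V=15.1523), down 50.2186 (V=0.0000). Price 8.4997; hedge Δ=0.5163, bond B=-25.1722.
  t=2,j=1: stock 103.3340 → up 126.0675 (V=58.0481), down 79.5672 (V=15.1523). Price 38.7733; hedge Δ=0.9225, bond B=-56.5505.
  t=2,j=2: stock 163.7240 → up 199.7433 (V=131.7239), down 126.0675 (V=58.0481). Price 97.6857; hedge Δ=1.0000, bond B=-66.0383.
  t=1,j=0: stock 84.7000 → up 103.3340 (V=38.7733), down 65.2190 (V=8.4997). Price 25.2341; hedge Δ=0.7943, bond B=-42.0406.
  t=1,j=1: stock 134.2000 → up 163.7240 (V=97.6857), down 103.3340 (V=38.7733). Price 70.6909; hedge Δ=0.9755, bond B=-60.2256.
  t=0,j=0: stock 110.0000 → up 134.2000 (V=70.6909), down 84.7000 (V=25.2341). Price 49.9981; hedge Δ=0.9183, bond B=-51.0170.
As a check, the time-0 holding Δ(0,0)·S0 + B(0,0) comes to 49.9981 — exactly V0.

(0,0): Delta=0.9183 Bond=-51.0170
(1,0): Delta=0.7943 Bond=-42.0406
(1,1): Delta=0.9755 Bond=-60.2256
(2,0): Delta=0.5163 Bond=-25.1722
(2,1): Delta=0.9225 Bond=-56.5505
(2,2): Delta=1.0000 Bond=-66.0383
(3,0): Delta=0.0000 Bond=0.0000
(3,1): Delta=0.7544 Bond=-44.8742
(3,2): Delta=1.0000 Bond=-68.0194
(3,3): Delta=1.0000 Bond=-68.0194
V0=49.9981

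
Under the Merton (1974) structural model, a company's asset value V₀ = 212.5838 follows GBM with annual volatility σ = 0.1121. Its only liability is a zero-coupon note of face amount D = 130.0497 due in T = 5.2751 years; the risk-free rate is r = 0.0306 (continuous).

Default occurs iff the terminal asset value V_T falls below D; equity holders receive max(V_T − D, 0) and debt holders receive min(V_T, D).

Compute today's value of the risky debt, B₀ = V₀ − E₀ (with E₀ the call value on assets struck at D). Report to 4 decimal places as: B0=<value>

B0=110.5937

Apply the equity-as-call identities (strike 130.0497, horizon 5.2751 years):
d₁ = [ln(V₀/D) + (r + σ²/2)T] / (σ√T)
   = [ln(212.5838/130.0497) + (0.0306 + 0.5·0.1121²)·5.2751] / (0.1121·√5.2751)
   = [0.491420 + 0.194563] / 0.257467 = 2.664354
d₂ = d₁ − σ√T = 2.664354 − 0.257467 = 2.406887
N(d₁) = 0.996143,  N(d₂) = 0.991955,  e^(−rT) = 0.850936
E₀ = V₀·N(d₁) − D·e^(−rT)·N(d₂)
   = 212.5838·0.996143 − 130.0497·0.850936·0.991955 = 101.990142
B₀ = V₀ − E₀ = 212.5838 − 101.990142 = 110.593658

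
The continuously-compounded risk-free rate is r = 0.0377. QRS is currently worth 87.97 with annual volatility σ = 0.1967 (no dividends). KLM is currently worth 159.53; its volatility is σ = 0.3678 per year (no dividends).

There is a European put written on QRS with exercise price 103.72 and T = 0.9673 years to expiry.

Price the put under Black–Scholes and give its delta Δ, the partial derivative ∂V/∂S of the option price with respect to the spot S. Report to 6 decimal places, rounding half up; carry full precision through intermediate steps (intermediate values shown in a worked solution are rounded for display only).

σ√T = 0.1967·√0.9673 = 0.193457
d₁ = (ln(S/K) + (r+σ²/2)T) / (σ√T) = (ln(87.97/103.72) + (0.0377+0.1967²/2)·0.9673) / 0.193457 = (-0.164699 + 0.055180) / 0.193457 = -0.566115
d₂ = d₁ − σ√T = -0.566115 − 0.193457 = -0.759572
e^{−rT} = 0.964190
N(−d₁) = 0.714342,  N(−d₂) = 0.776245
Put price V = K·e^{−rT}·N(−d₂) − S·N(−d₁) = 77.628955 − 62.840686 = 14.788269
Δ = −N(−d₁) = -0.714342

price = 14.788269
Δ = -0.714342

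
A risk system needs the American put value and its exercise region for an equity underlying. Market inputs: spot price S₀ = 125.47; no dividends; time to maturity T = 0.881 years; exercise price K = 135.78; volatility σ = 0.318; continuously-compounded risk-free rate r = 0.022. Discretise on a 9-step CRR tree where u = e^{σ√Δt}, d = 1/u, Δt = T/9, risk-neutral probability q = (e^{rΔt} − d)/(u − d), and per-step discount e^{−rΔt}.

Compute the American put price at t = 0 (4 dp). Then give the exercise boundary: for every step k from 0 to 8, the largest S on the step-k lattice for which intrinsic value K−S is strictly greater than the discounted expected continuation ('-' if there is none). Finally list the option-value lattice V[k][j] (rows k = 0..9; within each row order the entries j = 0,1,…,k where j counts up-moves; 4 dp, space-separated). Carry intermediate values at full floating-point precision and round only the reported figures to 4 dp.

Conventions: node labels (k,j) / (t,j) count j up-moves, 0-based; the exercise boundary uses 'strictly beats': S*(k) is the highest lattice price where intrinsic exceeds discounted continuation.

params: Δt=0.09789 u=1.10461 d=0.90530 q=0.48596 e^(-rΔt)=0.99785
t_9 payoffs: 84.5345 73.2521 59.4855 42.6881 22.1925 0.0000 0.0000 0.0000 0.0000 0.0000
t_8: node(8,0) S=56.6063 payoff=79.1737 vs cont=78.8816 → 79.1737 [stop]  node(8,1) S=69.0691 payoff=66.7109 vs cont=66.4188 → 66.7109 [stop]  node(8,2) S=84.2757 payoff=51.5043 vs cont=51.2122 → 51.5043 [stop]  node(8,3) S=102.8303 payoff=32.9497 vs cont=32.6576 → 32.9497 [stop]  node(8,4) S=125.4700 payoff=10.3100 vs cont=11.3832 → 11.3832 [wait]  node(8,5) S=153.0942 payoff=0.0000 vs cont=0.0000 → 0.0000 [wait]  node(8,6) S=186.8003 payoff=0.0000 vs cont=0.0000 → 0.0000 [wait]  node(8,7) S=227.9272 payoff=0.0000 vs cont=0.0000 → 0.0000 [wait]  node(8,8) S=278.1090 payoff=0.0000 vs cont=0.0000 → 0.0000 [wait]  ⇒ S*(8)=102.8303
t_7: node(7,0) S=62.5279 payoff=73.2521 vs cont=72.9600 → 73.2521 [stop]  node(7,1) S=76.2945 payoff=59.4855 vs cont=59.1935 → 59.4855 [stop]  node(7,2) S=93.0919 payoff=42.6881 vs cont=42.3960 → 42.6881 [stop]  node(7,3) S=113.5875 payoff=22.1925 vs cont=22.4208 → 22.4208 [wait]  node(7,4) S=138.5956 payoff=0.0000 vs cont=5.8388 → 5.8388 [wait]  node(7,5) S=169.1095 payoff=0.0000 vs cont=0.0000 → 0.0000 [wait]  node(7,6) S=206.3416 payoff=0.0000 vs cont=0.0000 → 0.0000 [wait]  node(7,7) S=251.7710 payoff=0.0000 vs cont=0.0000 → 0.0000 [wait]  ⇒ S*(7)=93.0919
t_6: node(6,0) S=69.0691 payoff=66.7109 vs cont=66.4188 → 66.7109 [stop]  node(6,1) S=84.2757 payoff=51.5043 vs cont=51.2122 → 51.5043 [stop]  node(6,2) S=102.8303 payoff=32.9497 vs cont=32.7683 → 32.9497 [stop]  node(6,3) S=125.4700 payoff=10.3100 vs cont=14.3317 → 14.3317 [wait]  node(6,4) S=153.0942 payoff=0.0000 vs cont=2.9949 → 2.9949 [wait]  node(6,5) S=186.8003 payoff=0.0000 vs cont=0.0000 → 0.0000 [wait]  node(6,6) S=227.9272 payoff=0.0000 vs cont=0.0000 → 0.0000 [wait]  ⇒ S*(6)=102.8303
t_5: node(5,0) S=76.2945 payoff=59.4855 vs cont=59.1935 → 59.4855 [stop]  node(5,1) S=93.0919 payoff=42.6881 vs cont=42.3960 → 42.6881 [stop]  node(5,2) S=113.5875 payoff=22.1925 vs cont=23.8506 → 23.8506 [wait]  node(5,3) S=138.5956 payoff=0.0000 vs cont=8.8034 → 8.8034 [wait]  node(5,4) S=169.1095 payoff=0.0000 vs cont=1.5362 → 1.5362 [wait]  node(5,5) S=206.3416 payoff=0.0000 vs cont=0.0000 → 0.0000 [wait]  ⇒ S*(5)=93.0919
t_4: node(4,0) S=84.2757 payoff=51.5043 vs cont=51.2122 → 51.5043 [stop]  node(4,1) S=102.8303 payoff=32.9497 vs cont=33.4616 → 33.4616 [wait]  node(4,2) S=125.4700 payoff=10.3100 vs cont=16.5026 → 16.5026 [wait]  node(4,3) S=153.0942 payoff=0.0000 vs cont=5.2605 → 5.2605 [wait]  node(4,4) S=186.8003 payoff=0.0000 vs cont=0.7880 → 0.7880 [wait]  ⇒ S*(4)=84.2757
t_3: node(3,0) S=93.0919 payoff=42.6881 vs cont=42.6443 → 42.6881 [stop]  node(3,1) S=113.5875 payoff=22.1925 vs cont=25.1659 → 25.1659 [wait]  node(3,2) S=138.5956 payoff=0.0000 vs cont=11.0156 → 11.0156 [wait]  node(3,3) S=169.1095 payoff=0.0000 vs cont=3.0803 → 3.0803 [wait]  ⇒ S*(3)=93.0919
t_2: node(2,0) S=102.8303 payoff=32.9497 vs cont=34.0995 → 34.0995 [wait]  node(2,1) S=125.4700 payoff=10.3100 vs cont=18.2500 → 18.2500 [wait]  node(2,2) S=153.0942 payoff=0.0000 vs cont=7.1440 → 7.1440 [wait]  ⇒ S*(2)=-
t_1: node(1,0) S=113.5875 payoff=22.1925 vs cont=26.3404 → 26.3404 [wait]  node(1,1) S=138.5956 payoff=0.0000 vs cont=12.8252 → 12.8252 [wait]  ⇒ S*(1)=-
t_0: node(0,0) S=125.4700 payoff=10.3100 vs cont=19.7300 → 19.7300 [wait]  ⇒ S*(0)=-

price = 19.7300
boundary = - - - 93.0919 84.2757 93.0919 102.8303 93.0919 102.8303
tree:
19.7300
26.3404 12.8252
34.0995 18.2500 7.1440
42.6881 25.1659 11.0156 3.0803
51.5043 33.4616 16.5026 5.2605 0.7880
59.4855 42.6881 23.8506 8.8034 1.5362 0.0000
66.7109 51.5043 32.9497 14.3317 2.9949 0.0000 0.0000
73.2521 59.4855 42.6881 22.4208 5.8388 0.0000 0.0000 0.0000
79.1737 66.7109 51.5043 32.9497 11.3832 0.0000 0.0000 0.0000 0.0000
84.5345 73.2521 59.4855 42.6881 22.1925 0.0000 0.0000 0.0000 0.0000 0.0000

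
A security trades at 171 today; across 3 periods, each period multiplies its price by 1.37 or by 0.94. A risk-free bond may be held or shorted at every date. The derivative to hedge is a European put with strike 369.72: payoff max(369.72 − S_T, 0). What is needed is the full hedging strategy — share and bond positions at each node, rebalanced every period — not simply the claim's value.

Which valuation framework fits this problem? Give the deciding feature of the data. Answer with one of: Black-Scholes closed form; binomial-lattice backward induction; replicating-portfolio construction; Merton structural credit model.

Key observation: what is demanded is not a single number but the (Δ, B) position at each node of the 1.37/0.94 tree starting at 171; constructing those positions is the replicating-portfolio method.

framework: replicating-portfolio construction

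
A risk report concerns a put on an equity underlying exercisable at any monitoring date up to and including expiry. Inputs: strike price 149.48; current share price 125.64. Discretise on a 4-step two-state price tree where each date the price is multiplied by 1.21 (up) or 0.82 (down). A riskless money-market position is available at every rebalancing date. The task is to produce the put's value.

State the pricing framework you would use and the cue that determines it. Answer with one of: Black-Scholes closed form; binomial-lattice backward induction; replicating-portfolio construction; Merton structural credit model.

framework: binomial-lattice backward induction

Key observation: the exercise right at every one of the 4 steps is what matters: each node needs max(149.48 − S, continuation), which only the stepwise tree valuation starting from spot 125.64 delivers.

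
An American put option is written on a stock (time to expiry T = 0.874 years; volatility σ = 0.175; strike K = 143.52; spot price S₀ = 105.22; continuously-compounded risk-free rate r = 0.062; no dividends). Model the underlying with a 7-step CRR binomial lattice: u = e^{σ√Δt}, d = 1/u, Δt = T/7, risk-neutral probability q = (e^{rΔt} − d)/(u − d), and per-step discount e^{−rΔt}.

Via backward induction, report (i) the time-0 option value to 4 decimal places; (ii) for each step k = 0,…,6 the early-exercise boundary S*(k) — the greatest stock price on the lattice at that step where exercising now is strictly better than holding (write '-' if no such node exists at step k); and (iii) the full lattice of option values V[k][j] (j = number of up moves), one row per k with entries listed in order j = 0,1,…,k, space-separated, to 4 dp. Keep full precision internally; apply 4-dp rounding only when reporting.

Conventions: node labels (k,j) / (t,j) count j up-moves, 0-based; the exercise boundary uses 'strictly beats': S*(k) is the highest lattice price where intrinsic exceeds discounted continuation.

Δt=0.12486, u=1.06379, d=0.94004, q=0.54734, disc=e^(-rΔt)=0.99229
k=7 terminal: V=max(K-S,0) → 75.2686 66.2836 56.1157 44.6093 31.5882 16.8528 0.1777 0.0000
k=6: j=0 S=72.6051 intr=70.9149 cont=69.8082 V=70.9149[EX]; j=1 S=82.1632 intr=61.3568 cont=60.2501 V=61.3568[EX]; j=2 S=92.9796 intr=50.5404 cont=49.4337 V=50.5404[EX]; j=3 S=105.2200 intr=38.3000 cont=37.1933 V=38.3000[EX]; j=4 S=119.0718 intr=24.4482 cont=23.3415 V=24.4482[EX]; j=5 S=134.7470 intr=8.7730 cont=7.6662 V=8.7730[EX]; j=6 S=152.4859 intr=0.0000 cont=0.0798 V=0.0798[hold]  S*(6)=134.7470
k=5: j=0 S=77.2364 intr=66.2836 cont=65.1769 V=66.2836[EX]; j=1 S=87.4043 intr=56.1157 cont=55.0090 V=56.1157[EX]; j=2 S=98.9107 intr=44.6093 cont=43.5026 V=44.6093[EX]; j=3 S=111.9318 intr=31.5882 cont=30.4815 V=31.5882[EX]; j=4 S=126.6672 intr=16.8528 cont=15.7461 V=16.8528[EX]; j=5 S=143.3423 intr=0.1777 cont=3.9839 V=3.9839[hold]  S*(5)=126.6672
k=4: j=0 S=82.1632 intr=61.3568 cont=60.2501 V=61.3568[EX]; j=1 S=92.9796 intr=50.5404 cont=49.4337 V=50.5404[EX]; j=2 S=105.2200 intr=38.3000 cont=37.1933 V=38.3000[EX]; j=3 S=119.0718 intr=24.4482 cont=23.3415 V=24.4482[EX]; j=4 S=134.7470 intr=8.7730 cont=9.7335 V=9.7335[hold]  S*(4)=119.0718
k=3: j=0 S=87.4043 intr=56.1157 cont=55.0090 V=56.1157[EX]; j=1 S=98.9107 intr=44.6093 cont=43.5026 V=44.6093[EX]; j=2 S=111.9318 intr=31.5882 cont=30.4815 V=31.5882[EX]; j=3 S=126.6672 intr=16.8528 cont=16.2678 V=16.8528[EX]  S*(3)=126.6672
k=2: j=0 S=92.9796 intr=50.5404 cont=49.4337 V=50.5404[EX]; j=1 S=105.2200 intr=38.3000 cont=37.1933 V=38.3000[EX]; j=2 S=119.0718 intr=24.4482 cont=23.3415 V=24.4482[EX]  S*(2)=119.0718
k=1: j=0 S=98.9107 intr=44.6093 cont=43.5026 V=44.6093[EX]; j=1 S=111.9318 intr=31.5882 cont=30.4815 V=31.5882[EX]  S*(1)=111.9318
k=0: j=0 S=105.2200 intr=38.3000 cont=37.1933 V=38.3000[EX]  S*(0)=105.2200

price = 38.3000
boundary = 105.2200 111.9318 119.0718 126.6672 119.0718 126.6672 134.7470
tree:
38.3000
44.6093 31.5882
50.5404 38.3000 24.4482
56.1157 44.6093 31.5882 16.8528
61.3568 50.5404 38.3000 24.4482 9.7335
66.2836 56.1157 44.6093 31.5882 16.8528 3.9839
70.9149 61.3568 50.5404 38.3000 24.4482 8.7730 0.0798
75.2686 66.2836 56.1157 44.6093 31.5882 16.8528 0.1777 0.0000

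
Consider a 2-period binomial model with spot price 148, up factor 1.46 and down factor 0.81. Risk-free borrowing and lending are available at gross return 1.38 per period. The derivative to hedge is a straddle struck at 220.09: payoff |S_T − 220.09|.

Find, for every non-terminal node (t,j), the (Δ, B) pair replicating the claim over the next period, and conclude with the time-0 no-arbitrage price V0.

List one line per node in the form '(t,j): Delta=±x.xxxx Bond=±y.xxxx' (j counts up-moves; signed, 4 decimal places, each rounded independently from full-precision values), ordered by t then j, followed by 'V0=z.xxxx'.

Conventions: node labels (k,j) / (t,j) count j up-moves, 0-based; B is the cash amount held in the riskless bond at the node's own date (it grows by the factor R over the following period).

(0,0): Delta=0.2602 Bond=6.0997
(1,0): Delta=-1.0000 Bond=159.4855
(1,1): Delta=0.3583 Bond=-12.7850
V0=44.6033

No-arbitrage ⇒ martingale measure with p* = (R−d)/(u−d) = 0.8769.
At maturity the claim pays: V(2,0)=122.9872, V(2,1)=45.0652, V(2,2)=95.3868
  t=1,j=0: stock 119.8800 → up 175.0248 (V=45.0652), down 97.1028 (V=122.9872). Price 39.6055; hedge Δ=-1.0000, bond B=159.4855.
  t=1,j=1: stock 216.0800 → up 315.4768 (V=95.3868), down 175.0248 (V=45.0652). Price 64.6329; hedge Δ=0.3583, bond B=-12.7850.
  t=0,j=0: stock 148.0000 → up 216.0800 (V=64.6329), down 119.8800 (V=39.6055). Price 44.6033; hedge Δ=0.2602, bond B=6.0997.
As a check, the time-0 holding Δ(0,0)·S0 + B(0,0) comes to 44.6033 — exactly V0.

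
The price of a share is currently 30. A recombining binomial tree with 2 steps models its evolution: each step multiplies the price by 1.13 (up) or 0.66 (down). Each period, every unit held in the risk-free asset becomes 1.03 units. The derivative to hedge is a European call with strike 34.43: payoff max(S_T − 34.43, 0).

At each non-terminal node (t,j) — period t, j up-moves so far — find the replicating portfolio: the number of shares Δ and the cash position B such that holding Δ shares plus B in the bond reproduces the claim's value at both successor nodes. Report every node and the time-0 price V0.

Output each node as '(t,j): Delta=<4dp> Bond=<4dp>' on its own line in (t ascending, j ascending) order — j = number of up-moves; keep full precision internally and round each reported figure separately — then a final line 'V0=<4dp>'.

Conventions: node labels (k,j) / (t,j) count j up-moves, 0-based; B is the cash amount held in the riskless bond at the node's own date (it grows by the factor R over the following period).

(0,0): Delta=0.2102 Bond=-4.0399
(1,0): Delta=0.0000 Bond=0.0000
(1,1): Delta=0.2433 Bond=-5.2857
V0=2.2648

Arbitrage-free pricing uses the up-move probability p* = (R−d)/(u−d) = 0.7872, discounting each step at R = 1.03.
Expiry values: V(2,0)=0.0000, V(2,1)=0.0000, V(2,2)=3.8770
Node (1,0) S=19.8000: V=(p*·0.0000+(1−p*)·0.0000)/1.03=0.0000; Δ=(0.0000−0.0000)/(22.3740−13.0680)=0.0000; B=V−Δ·S=0.0000
Node (1,1) S=33.9000: V=(p*·3.8770+(1−p*)·0.0000)/1.03=2.9632; Δ=(3.8770−0.0000)/(38.3070−22.3740)=0.2433; B=V−Δ·S=-5.2857
Node (0,0) S=30.0000: V=(p*·2.9632+(1−p*)·0.0000)/1.03=2.2648; Δ=(2.9632−0.0000)/(33.9000−19.8000)=0.2102; B=V−Δ·S=-4.0399
Check: Δ(0,0)·S0 + B(0,0) = 2.2648 = V0.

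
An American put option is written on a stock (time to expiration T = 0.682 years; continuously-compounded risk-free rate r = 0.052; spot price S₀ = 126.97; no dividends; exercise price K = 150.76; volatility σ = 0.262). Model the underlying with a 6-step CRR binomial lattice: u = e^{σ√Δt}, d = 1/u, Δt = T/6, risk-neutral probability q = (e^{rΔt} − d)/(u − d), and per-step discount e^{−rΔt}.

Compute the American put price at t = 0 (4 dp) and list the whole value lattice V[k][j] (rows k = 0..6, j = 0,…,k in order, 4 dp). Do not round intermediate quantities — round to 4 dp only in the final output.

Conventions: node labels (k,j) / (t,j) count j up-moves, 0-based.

Δt=0.11367, u=1.09235, d=0.91546, q=0.51144, disc=e^(-rΔt)=0.99411
k=6 terminal: V=max(K-S,0) → 76.0242 61.5830 44.3513 23.7900 0.0000 0.0000 0.0000
k=5: j=0 S=81.6377 intr=69.1223 cont=68.2338 V=69.1223[EX]; j=1 S=97.4125 intr=53.3475 cont=52.4590 V=53.3475[EX]; j=2 S=116.2356 intr=34.5244 cont=33.6360 V=34.5244[EX]; j=3 S=138.6958 intr=12.0642 cont=11.5543 V=12.0642[EX]; j=4 S=165.4959 intr=0.0000 cont=0.0000 V=0.0000[hold]; j=5 S=197.4747 intr=0.0000 cont=0.0000 V=0.0000[hold]
k=4: j=0 S=89.1770 intr=61.5830 cont=60.6945 V=61.5830[EX]; j=1 S=106.4087 intr=44.3513 cont=43.4629 V=44.3513[EX]; j=2 S=126.9700 intr=23.7900 cont=22.9015 V=23.7900[EX]; j=3 S=151.5044 intr=0.0000 cont=5.8593 V=5.8593[hold]; j=4 S=180.7796 intr=0.0000 cont=0.0000 V=0.0000[hold]
k=3: j=0 S=97.4125 intr=53.3475 cont=52.4590 V=53.3475[EX]; j=1 S=116.2356 intr=34.5244 cont=33.6360 V=34.5244[EX]; j=2 S=138.6958 intr=12.0642 cont=14.5333 V=14.5333[hold]; j=3 S=165.4959 intr=0.0000 cont=2.8457 V=2.8457[hold]
k=2: j=0 S=106.4087 intr=44.3513 cont=43.4629 V=44.3513[EX]; j=1 S=126.9700 intr=23.7900 cont=24.1569 V=24.1569[hold]; j=2 S=151.5044 intr=0.0000 cont=8.5053 V=8.5053[hold]
k=1: j=0 S=116.2356 intr=34.5244 cont=33.8225 V=34.5244[EX]; j=1 S=138.6958 intr=12.0642 cont=16.0568 V=16.0568[hold]
k=0: j=0 S=126.9700 intr=23.7900 cont=24.9315 V=24.9315[hold]

price = 24.9315
tree:
24.9315
34.5244 16.0568
44.3513 24.1569 8.5053
53.3475 34.5244 14.5333 2.8457
61.5830 44.3513 23.7900 5.8593 0.0000
69.1223 53.3475 34.5244 12.0642 0.0000 0.0000
76.0242 61.5830 44.3513 23.7900 0.0000 0.0000 0.0000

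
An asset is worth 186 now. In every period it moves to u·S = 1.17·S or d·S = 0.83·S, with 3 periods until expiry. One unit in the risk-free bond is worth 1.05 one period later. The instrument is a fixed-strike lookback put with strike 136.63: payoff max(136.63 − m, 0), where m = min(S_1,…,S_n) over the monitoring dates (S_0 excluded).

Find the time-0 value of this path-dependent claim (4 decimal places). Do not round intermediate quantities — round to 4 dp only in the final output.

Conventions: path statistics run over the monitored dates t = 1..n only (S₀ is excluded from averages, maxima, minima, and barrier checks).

price = 1.7414

Risk-neutral up-probability p* = (R−d)/(u−d) = (1.05−0.83)/(1.17−0.83) = 0.6471; the claim prices as the p*-weighted sum of path payoffs discounted by R^3.
Enumerate all 2^3 = 8 price paths (U = up ×1.17, D = down ×0.83); each path with k up-moves has probability p*^k·(1−p*)^(3−k).
DDD: m=106.3524, payoff=30.2776, prob=0.043965
UDD: m=149.9184, payoff=0.0000, prob=0.080602
DUD: m=149.9184, payoff=0.0000, prob=0.080602
UUD: m=211.3308, payoff=0.0000, prob=0.147771
DDU: m=128.1354, payoff=8.4946, prob=0.080602
UDU: m=180.6246, payoff=0.0000, prob=0.147771
DUU: m=154.3800, payoff=0.0000, prob=0.147771
UUU: m=217.6200, payoff=0.0000, prob=0.270914
Price = Σ prob·payoff / R^3 = 2.015841 / 1.157625 = 1.7414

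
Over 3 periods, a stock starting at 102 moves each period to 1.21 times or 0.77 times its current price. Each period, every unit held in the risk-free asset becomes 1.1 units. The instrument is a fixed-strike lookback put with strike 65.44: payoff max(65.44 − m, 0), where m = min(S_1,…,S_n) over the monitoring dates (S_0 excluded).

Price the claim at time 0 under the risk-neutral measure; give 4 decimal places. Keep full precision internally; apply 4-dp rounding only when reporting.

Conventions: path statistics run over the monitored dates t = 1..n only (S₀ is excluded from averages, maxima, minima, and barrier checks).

With p* = (R−d)/(u−d) = 0.7500, sum probability × payoff across the paths and divide by R^3.
Enumerate all 2^3 = 8 price paths (U = up ×1.21, D = down ×0.77); each path with k up-moves has probability p*^k·(1−p*)^(3−k).
DDD: m=46.5664, payoff=18.8736, prob=0.015625
UDD: m=73.1757, payoff=0.0000, prob=0.046875
DUD: m=73.1757, payoff=0.0000, prob=0.046875
UUD: m=114.9904, payoff=0.0000, prob=0.140625
DDU: m=60.4758, payoff=4.9642, prob=0.046875
UDU: m=95.0334, payoff=0.0000, prob=0.140625
DUU: m=78.5400, payoff=0.0000, prob=0.140625
UUU: m=123.4200, payoff=0.0000, prob=0.421875
Price = Σ prob·payoff / R^3 = 0.527597 / 1.331000 = 0.3964

price = 0.3964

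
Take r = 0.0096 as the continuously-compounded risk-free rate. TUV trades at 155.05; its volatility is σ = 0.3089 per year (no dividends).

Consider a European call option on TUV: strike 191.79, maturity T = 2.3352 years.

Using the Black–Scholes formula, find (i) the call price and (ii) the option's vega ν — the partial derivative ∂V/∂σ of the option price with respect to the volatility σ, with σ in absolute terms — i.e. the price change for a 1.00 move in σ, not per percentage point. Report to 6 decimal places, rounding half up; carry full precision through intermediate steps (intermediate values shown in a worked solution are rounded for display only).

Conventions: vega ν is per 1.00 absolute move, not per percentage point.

price = 18.220717
ν = 93.215668

σ√T = 0.3089·√2.3352 = 0.472041
d₁ = (ln(S/K) + (r+σ²/2)T) / (σ√T) = (ln(155.05/191.79) + (0.0096+0.3089²/2)·2.3352) / 0.472041 = (-0.212653 + 0.133829) / 0.472041 = -0.166985
d₂ = d₁ − σ√T = -0.166985 − 0.472041 = -0.639027
e^{−rT} = 0.977831
N(d₁) = 0.433691,  N(d₂) = 0.261403
Call price V = S·N(d₁) − K·e^{−rT}·N(d₂) = 67.243755 − 49.023038 = 18.220717
φ(d₁) = (1/√(2π))·e^{−d₁²/2} = 0.393419
ν = S·φ(d₁)·√T = 93.215668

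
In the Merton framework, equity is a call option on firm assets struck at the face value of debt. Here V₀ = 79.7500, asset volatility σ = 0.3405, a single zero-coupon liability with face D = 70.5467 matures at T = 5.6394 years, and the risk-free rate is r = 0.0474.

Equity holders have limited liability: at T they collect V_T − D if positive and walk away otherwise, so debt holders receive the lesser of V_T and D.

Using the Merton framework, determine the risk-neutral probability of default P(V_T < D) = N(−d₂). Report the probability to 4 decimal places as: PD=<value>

With assets at 79.7500 and a single debt payment of 70.5467 at 5.6394 years:
d₁ = [ln(V₀/D) + (r + σ²/2)T] / (σ√T)
   = [ln(79.7500/70.5467) + (0.0474 + 0.5·0.3405²)·5.6394] / (0.3405·√5.6394)
   = [0.122622 + 0.594224] / 0.808600 = 0.886528
d₂ = d₁ − σ√T = 0.886528 − 0.808600 = 0.077928
risk-neutral PD = N(−d₂) = N(-0.077928) = 0.468943

PD=0.4689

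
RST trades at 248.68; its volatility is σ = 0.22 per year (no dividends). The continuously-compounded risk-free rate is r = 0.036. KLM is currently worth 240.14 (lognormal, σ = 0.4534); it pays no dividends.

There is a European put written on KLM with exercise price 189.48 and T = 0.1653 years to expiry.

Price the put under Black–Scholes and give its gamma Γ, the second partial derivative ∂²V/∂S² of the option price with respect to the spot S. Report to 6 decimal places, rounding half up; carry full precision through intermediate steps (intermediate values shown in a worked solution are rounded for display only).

σ√T = 0.4534·√0.1653 = 0.184339
d₁ = (ln(S/K) + (r+σ²/2)T) / (σ√T) = (ln(240.14/189.48) + (0.036+0.4534²/2)·0.1653) / 0.184339 = (0.236939 + 0.022941) / 0.184339 = 1.409791
d₂ = d₁ − σ√T = 1.409791 − 0.184339 = 1.225452
e^{−rT} = 0.994067
N(−d₁) = 0.079301,  N(−d₂) = 0.110203
Put price V = K·e^{−rT}·N(−d₂) − S·N(−d₁) = 20.757285 − 19.043269 = 1.714016
φ(d₁) = (1/√(2π))·e^{−d₁²/2} = 0.147682
Γ = φ(d₁) / (S·σ·√T) = 0.003336

price = 1.714016
Γ = 0.003336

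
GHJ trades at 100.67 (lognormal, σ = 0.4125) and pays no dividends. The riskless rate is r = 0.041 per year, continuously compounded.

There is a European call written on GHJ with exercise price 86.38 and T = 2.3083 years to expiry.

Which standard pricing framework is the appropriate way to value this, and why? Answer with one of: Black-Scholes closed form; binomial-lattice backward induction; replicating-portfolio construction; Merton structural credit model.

framework: Black-Scholes closed form

Key observation: with GHJ following a GBM at constant σ and r, the European call struck at 86.38 prices in closed form — nothing here needs a stepwise model or a balance sheet.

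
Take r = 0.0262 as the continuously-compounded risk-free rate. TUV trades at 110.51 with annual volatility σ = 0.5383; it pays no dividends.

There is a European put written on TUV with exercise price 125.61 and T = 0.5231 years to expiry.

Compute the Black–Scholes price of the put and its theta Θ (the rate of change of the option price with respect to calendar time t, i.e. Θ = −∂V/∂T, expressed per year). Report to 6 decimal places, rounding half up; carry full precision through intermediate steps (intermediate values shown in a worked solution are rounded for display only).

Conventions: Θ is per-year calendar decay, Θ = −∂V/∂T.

price = 25.549276
Θ = -14.094699

σ√T = 0.5383·√0.5231 = 0.389329
d₁ = (ln(S/K) + (r+σ²/2)T) / (σ√T) = (ln(110.51/125.61) + (0.0262+0.5383²/2)·0.5231) / 0.389329 = (-0.128076 + 0.089494) / 0.389329 = -0.099099
d₂ = d₁ − σ√T = -0.099099 − 0.389329 = -0.488428
e^{−rT} = 0.986388
N(−d₁) = 0.539470,  N(−d₂) = 0.687377
Put price V = K·e^{−rT}·N(−d₂) − S·N(−d₁) = 85.166123 − 59.616847 = 25.549276
φ(d₁) = (1/√(2π))·e^{−d₁²/2} = 0.396988
Θ = −S·φ(d₁)·σ/(2√T) + r·K·e^{−rT}·N(−d₂) = −16.326051 + 2.231352 = -14.094699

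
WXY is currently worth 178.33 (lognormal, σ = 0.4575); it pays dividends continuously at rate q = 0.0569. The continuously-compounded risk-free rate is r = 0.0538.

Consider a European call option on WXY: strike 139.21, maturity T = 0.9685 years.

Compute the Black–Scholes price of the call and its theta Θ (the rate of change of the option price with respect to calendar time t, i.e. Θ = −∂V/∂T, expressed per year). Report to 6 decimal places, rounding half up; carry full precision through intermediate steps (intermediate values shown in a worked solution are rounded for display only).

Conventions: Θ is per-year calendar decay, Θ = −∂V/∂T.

σ√T = 0.4575·√0.9685 = 0.450237
d₁ = (ln(S/K) + (r−q+σ²/2)T) / (σ√T) = (ln(178.33/139.21) + (0.0538−0.0569+0.4575²/2)·0.9685) / 0.450237 = (0.247652 + 0.098354) / 0.450237 = 0.768499
d₂ = d₁ − σ√T = 0.768499 − 0.450237 = 0.318262
e^{−rT} = 0.949229
e^{−qT} = 0.946383
N(d₁) = 0.778905,  N(d₂) = 0.624857
Call price V = S·e^{−qT}·N(d₁) − K·e^{−rT}·N(d₂) = 131.454574 − 82.569942 = 48.884632
φ(d₁) = (1/√(2π))·e^{−d₁²/2} = 0.296937
Θ = −S·e^{−qT}·φ(d₁)·σ/(2√T) + q·S·e^{−qT}·N(d₁) − r·K·e^{−rT}·N(d₂) = −11.648439 + 7.479765 − 4.442263 = -8.610937

price = 48.884632
Θ = -8.610937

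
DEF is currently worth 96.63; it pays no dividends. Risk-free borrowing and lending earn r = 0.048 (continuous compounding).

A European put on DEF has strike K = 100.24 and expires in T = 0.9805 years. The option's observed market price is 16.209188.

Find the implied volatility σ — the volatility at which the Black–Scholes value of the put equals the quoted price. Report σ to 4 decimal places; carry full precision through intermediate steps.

At σ = 0.4434 the Black–Scholes value reproduces the quote:
σ√T = 0.4434·√0.9805 = 0.439056
d₁ = (ln(S/K) + (r+σ²/2)T) / (σ√T) = (ln(96.63/100.24) + (0.048+0.4434²/2)·0.9805) / 0.439056 = (-0.036678 + 0.143449) / 0.439056 = 0.243183
d₂ = d₁ − σ√T = 0.243183 − 0.439056 = -0.195873
e^{−rT} = 0.954026
N(−d₁) = 0.403932,  N(−d₂) = 0.577645
V = K·e^{−rT}·N(−d₂) − S·N(−d₁) = 55.241121 − 39.031933 = 16.209188 (the observed quote) — the price is monotone increasing in volatility, hence this σ is the only solution

sigma = 0.4434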